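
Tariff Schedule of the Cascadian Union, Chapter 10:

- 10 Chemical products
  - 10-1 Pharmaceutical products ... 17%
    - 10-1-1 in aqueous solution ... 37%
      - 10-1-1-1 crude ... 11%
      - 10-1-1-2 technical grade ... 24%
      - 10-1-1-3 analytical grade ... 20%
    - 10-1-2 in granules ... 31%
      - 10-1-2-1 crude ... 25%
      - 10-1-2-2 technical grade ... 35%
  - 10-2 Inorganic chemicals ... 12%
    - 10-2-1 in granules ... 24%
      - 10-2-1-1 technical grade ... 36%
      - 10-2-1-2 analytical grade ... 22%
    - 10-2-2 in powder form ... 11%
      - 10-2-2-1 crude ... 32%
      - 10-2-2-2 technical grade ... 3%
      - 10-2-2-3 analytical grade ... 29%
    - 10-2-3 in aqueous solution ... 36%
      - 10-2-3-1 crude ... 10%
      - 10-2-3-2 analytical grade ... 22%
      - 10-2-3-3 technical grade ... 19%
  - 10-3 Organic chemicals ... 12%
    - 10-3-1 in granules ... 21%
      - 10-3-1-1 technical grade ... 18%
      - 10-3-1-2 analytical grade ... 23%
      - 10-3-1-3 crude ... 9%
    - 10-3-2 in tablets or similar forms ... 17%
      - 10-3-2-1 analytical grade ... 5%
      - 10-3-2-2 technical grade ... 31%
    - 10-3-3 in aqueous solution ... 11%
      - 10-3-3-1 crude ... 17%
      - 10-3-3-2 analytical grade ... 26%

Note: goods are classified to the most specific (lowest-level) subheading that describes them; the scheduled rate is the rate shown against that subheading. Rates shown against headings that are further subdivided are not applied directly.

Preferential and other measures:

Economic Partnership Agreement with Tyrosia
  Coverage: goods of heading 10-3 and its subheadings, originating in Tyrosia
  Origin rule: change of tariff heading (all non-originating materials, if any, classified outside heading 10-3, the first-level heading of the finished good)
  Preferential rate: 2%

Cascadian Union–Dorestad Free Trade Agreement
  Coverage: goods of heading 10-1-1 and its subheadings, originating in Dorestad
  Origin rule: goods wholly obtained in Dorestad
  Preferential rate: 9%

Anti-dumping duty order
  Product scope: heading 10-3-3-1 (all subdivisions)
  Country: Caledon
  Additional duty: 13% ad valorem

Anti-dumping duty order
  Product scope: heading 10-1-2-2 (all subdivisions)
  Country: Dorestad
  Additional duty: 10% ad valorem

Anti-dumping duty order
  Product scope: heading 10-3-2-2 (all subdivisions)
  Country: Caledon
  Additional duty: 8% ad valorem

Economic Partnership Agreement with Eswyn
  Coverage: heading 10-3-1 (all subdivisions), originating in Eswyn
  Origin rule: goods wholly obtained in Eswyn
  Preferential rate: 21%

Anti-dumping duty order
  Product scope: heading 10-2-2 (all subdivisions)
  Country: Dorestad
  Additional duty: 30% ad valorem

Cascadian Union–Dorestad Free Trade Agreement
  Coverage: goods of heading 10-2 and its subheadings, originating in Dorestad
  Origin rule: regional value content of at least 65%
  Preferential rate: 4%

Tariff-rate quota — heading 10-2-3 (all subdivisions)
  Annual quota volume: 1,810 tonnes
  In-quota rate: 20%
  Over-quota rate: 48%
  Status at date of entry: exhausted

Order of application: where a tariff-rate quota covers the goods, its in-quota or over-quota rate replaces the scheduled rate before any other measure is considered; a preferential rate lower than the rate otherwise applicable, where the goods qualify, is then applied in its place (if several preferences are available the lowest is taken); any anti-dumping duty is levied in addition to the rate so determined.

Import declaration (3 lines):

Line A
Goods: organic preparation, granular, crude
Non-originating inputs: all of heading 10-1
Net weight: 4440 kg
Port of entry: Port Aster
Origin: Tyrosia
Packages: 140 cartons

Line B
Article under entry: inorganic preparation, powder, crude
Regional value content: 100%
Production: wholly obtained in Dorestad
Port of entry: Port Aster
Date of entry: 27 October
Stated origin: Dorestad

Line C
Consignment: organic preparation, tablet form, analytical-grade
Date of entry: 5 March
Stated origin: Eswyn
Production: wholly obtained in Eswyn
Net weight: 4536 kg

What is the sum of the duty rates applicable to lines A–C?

41%

Line A: organic → 10-3; granular → 10-3-1; crude → 10-3-1-3. Scheduled 9%. Tyrosia agreement on 10-3: CTH met → 2% available; preferential 2%. → 2%.
Line B: inorganic → 10-2; powder → 10-2-2; crude → 10-2-2-1. Scheduled 32%. Dorestad agreement on 10-1-1: 10-2-2-1 not covered; Dorestad agreement on 10-2: RVC ≥ 65% → 4% available; preferential 4%; anti-dumping (Dorestad, 10-2-2): +30%; total 4% + 30% = 34%. → 34%.
Line C: organic → 10-3; tablet form → 10-3-2; analytical-grade → 10-3-2-1. Scheduled 5%. Eswyn agreement on 10-3-1: 10-3-2-1 not covered. → 5%.
Sum: 2% + 34% + 5% = 41%.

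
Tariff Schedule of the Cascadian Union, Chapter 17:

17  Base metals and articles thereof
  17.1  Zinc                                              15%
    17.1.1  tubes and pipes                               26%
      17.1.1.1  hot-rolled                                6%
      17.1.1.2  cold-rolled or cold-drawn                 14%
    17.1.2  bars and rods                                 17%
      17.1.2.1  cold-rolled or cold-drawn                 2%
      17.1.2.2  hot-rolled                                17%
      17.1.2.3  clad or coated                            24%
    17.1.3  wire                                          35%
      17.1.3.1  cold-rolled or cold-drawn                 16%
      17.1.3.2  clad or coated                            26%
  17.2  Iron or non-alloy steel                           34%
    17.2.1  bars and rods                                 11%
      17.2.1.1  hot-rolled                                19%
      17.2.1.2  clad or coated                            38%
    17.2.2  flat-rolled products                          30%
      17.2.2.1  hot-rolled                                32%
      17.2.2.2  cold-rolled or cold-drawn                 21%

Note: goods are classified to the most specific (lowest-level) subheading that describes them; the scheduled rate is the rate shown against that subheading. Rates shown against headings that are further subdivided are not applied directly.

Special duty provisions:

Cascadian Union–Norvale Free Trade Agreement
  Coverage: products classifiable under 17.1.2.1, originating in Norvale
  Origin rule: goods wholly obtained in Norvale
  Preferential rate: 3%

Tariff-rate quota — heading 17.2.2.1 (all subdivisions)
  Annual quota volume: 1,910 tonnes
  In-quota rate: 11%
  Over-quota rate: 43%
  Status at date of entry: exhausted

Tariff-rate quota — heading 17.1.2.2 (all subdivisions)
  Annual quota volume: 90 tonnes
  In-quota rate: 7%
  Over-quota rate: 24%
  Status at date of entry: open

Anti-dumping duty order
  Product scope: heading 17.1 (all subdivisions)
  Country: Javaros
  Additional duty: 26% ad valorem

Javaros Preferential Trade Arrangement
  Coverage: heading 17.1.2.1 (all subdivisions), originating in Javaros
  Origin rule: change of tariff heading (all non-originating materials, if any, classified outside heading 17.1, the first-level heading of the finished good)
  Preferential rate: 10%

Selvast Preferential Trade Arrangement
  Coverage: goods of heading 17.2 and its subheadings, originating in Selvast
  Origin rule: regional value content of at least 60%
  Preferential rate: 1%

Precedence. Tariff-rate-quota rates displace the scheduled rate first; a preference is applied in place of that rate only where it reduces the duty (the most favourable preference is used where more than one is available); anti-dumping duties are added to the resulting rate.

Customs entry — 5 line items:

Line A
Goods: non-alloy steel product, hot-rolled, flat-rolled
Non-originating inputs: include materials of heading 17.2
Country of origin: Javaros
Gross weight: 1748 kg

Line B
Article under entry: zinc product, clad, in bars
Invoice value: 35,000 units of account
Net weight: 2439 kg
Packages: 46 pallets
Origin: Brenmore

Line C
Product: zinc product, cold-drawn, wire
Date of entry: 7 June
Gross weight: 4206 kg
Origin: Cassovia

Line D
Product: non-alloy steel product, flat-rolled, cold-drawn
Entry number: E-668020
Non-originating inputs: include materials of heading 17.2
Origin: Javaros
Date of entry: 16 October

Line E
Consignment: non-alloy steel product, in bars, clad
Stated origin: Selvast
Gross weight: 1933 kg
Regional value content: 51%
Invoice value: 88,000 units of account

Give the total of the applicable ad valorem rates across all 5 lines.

142%

Line A: non-alloy steel → 17.2; flat-rolled → 17.2.2; hot-rolled → 17.2.2.1. Scheduled 32%. quota on 17.2.2.1 exhausted → over-quota 43%; Javaros agreement on 17.1.2.1: 17.2.2.1 not covered. → 43%.
Line B: zinc → 17.1; in bars → 17.1.2; clad → 17.1.2.3. Scheduled 24%. No special measure applies. → 24%.
Line C: zinc → 17.1; wire → 17.1.3; cold-drawn → 17.1.3.1. Scheduled 16%. No special measure applies. → 16%.
Line D: non-alloy steel → 17.2; flat-rolled → 17.2.2; cold-drawn → 17.2.2.2. Scheduled 21%. Javaros agreement on 17.1.2.1: 17.2.2.2 not covered. → 21%.
Line E: non-alloy steel → 17.2; in bars → 17.2.1; clad → 17.2.1.2. Scheduled 38%. Selvast agreement on 17.2: RVC < 60%. → 38%.
Sum: 43% + 24% + 16% + 21% + 38% = 142%.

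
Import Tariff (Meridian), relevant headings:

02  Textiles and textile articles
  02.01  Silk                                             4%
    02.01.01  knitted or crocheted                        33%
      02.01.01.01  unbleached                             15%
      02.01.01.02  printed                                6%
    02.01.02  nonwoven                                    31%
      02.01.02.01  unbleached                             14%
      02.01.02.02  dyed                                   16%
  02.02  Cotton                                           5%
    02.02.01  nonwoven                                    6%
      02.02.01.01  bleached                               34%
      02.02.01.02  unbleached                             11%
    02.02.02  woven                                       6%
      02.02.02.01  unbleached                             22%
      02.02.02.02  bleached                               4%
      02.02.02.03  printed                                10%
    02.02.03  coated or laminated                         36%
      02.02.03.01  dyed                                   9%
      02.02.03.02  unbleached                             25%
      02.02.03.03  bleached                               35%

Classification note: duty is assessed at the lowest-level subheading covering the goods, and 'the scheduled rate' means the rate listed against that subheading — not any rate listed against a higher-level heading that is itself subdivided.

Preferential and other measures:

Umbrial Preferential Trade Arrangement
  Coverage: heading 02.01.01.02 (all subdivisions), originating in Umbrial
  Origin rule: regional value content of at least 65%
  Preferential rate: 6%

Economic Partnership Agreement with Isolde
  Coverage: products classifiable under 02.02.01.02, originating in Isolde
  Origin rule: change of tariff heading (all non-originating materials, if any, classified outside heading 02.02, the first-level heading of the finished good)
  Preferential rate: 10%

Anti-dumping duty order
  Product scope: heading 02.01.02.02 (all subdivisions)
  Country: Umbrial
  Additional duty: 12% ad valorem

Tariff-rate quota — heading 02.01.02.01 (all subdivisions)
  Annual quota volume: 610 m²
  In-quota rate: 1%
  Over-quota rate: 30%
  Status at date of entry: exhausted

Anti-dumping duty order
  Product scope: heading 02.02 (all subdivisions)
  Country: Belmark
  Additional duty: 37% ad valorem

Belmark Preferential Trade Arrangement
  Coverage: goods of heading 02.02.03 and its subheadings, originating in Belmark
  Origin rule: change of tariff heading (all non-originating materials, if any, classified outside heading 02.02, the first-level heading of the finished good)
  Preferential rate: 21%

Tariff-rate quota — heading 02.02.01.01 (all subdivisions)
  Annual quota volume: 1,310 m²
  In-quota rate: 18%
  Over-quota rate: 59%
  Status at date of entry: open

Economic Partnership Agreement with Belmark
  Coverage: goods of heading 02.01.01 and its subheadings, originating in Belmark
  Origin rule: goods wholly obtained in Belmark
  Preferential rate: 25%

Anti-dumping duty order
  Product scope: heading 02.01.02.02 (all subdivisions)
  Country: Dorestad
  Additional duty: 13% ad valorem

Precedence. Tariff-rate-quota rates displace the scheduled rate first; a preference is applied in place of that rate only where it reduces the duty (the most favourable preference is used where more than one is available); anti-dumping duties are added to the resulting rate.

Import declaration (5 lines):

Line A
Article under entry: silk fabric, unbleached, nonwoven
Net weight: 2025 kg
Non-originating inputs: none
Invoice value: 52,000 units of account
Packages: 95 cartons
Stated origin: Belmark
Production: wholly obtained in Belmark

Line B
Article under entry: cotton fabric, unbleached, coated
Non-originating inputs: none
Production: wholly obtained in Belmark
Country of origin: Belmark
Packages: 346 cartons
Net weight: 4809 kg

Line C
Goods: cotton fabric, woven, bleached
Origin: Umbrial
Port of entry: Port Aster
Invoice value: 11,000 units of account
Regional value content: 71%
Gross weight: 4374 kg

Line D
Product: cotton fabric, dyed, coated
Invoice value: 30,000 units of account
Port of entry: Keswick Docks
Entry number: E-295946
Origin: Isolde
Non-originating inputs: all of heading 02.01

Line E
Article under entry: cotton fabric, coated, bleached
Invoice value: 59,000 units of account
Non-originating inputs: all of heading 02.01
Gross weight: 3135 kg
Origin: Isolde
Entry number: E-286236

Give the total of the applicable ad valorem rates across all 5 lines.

136%

Line A: silk → 02.01; nonwoven → 02.01.02; unbleached → 02.01.02.01. Scheduled 14%. quota on 02.01.02.01 exhausted → over-quota 30%; Belmark agreement on 02.02.03: 02.01.02.01 not covered; Belmark agreement on 02.01.01: 02.01.02.01 not covered. → 30%.
Line B: cotton → 02.02; coated → 02.02.03; unbleached → 02.02.03.02. Scheduled 25%. Belmark agreement on 02.02.03: CTH met → 21% available; Belmark agreement on 02.01.01: 02.02.03.02 not covered; preferential 21%; anti-dumping (Belmark, 02.02): +37%; total 21% + 37% = 58%. → 58%.
Line C: cotton → 02.02; woven → 02.02.02; bleached → 02.02.02.02. Scheduled 4%. Umbrial agreement on 02.01.01.02: 02.02.02.02 not covered. → 4%.
Line D: cotton → 02.02; coated → 02.02.03; dyed → 02.02.03.01. Scheduled 9%. Isolde agreement on 02.02.01.02: 02.02.03.01 not covered. → 9%.
Line E: cotton → 02.02; coated → 02.02.03; bleached → 02.02.03.03. Scheduled 35%. Isolde agreement on 02.02.01.02: 02.02.03.03 not covered. → 35%.
Sum: 30% + 58% + 4% + 9% + 35% = 136%.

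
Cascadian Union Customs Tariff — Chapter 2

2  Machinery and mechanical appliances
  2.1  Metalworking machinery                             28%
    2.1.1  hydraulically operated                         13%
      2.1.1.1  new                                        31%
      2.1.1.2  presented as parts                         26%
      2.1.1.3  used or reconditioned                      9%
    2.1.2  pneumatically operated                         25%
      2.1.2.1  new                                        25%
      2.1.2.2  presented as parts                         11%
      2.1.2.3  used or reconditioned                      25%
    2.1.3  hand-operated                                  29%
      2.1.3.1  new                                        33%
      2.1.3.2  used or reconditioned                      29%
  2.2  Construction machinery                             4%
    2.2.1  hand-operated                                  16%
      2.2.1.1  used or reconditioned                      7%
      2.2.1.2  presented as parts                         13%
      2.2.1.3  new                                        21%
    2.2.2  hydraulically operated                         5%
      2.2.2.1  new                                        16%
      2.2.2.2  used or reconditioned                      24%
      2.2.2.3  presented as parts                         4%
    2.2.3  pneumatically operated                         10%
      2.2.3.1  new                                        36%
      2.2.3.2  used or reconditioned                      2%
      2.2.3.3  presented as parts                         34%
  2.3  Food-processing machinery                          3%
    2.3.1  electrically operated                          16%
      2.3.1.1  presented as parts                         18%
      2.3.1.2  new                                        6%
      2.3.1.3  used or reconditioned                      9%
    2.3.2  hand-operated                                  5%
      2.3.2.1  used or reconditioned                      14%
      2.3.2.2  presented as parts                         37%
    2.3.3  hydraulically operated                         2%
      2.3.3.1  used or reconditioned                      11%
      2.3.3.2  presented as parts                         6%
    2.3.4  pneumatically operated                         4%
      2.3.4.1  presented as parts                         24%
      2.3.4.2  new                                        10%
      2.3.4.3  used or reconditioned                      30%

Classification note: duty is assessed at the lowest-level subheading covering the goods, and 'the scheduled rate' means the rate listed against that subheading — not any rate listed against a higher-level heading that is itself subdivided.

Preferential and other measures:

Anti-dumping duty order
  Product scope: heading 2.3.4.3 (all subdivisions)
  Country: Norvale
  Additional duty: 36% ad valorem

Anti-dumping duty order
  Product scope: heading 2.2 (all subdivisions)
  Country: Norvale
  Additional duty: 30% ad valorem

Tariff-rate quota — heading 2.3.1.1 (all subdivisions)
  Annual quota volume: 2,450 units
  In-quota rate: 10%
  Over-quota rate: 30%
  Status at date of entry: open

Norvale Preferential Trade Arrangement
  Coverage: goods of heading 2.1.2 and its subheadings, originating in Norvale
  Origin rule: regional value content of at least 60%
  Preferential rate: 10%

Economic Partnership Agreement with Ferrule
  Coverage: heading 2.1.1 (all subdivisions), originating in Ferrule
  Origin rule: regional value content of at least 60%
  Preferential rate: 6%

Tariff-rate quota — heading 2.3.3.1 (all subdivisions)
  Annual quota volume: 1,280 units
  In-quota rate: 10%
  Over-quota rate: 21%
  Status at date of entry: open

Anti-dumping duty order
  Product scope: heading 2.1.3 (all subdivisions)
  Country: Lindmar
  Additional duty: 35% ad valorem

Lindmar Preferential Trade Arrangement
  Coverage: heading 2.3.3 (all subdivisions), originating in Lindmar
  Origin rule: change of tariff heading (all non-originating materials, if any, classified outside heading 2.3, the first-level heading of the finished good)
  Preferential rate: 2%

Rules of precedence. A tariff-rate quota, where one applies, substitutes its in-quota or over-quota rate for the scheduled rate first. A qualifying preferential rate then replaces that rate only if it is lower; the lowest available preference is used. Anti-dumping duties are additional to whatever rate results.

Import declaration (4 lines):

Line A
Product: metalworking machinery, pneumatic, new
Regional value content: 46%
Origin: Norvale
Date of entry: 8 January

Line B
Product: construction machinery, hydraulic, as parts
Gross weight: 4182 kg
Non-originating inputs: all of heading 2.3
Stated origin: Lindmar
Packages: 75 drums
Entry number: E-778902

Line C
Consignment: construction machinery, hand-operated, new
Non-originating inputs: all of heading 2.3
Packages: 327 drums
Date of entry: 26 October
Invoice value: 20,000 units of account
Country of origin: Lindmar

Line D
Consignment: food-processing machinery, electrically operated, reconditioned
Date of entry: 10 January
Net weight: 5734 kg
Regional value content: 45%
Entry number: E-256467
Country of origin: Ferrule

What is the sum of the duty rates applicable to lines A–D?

59%

Line A: metalworking → 2.1; pneumatic → 2.1.2; new → 2.1.2.1. Scheduled 25%. Norvale agreement on 2.1.2: RVC < 60%. → 25%.
Line B: construction → 2.2; hydraulic → 2.2.2; as parts → 2.2.2.3. Scheduled 4%. Lindmar agreement on 2.3.3: 2.2.2.3 not covered. → 4%.
Line C: construction → 2.2; hand-operated → 2.2.1; new → 2.2.1.3. Scheduled 21%. Lindmar agreement on 2.3.3: 2.2.1.3 not covered. → 21%.
Line D: food-processing → 2.3; electrically operated → 2.3.1; reconditioned → 2.3.1.3. Scheduled 9%. Ferrule agreement on 2.1.1: 2.3.1.3 not covered. → 9%.
Sum: 25% + 4% + 21% + 9% = 59%.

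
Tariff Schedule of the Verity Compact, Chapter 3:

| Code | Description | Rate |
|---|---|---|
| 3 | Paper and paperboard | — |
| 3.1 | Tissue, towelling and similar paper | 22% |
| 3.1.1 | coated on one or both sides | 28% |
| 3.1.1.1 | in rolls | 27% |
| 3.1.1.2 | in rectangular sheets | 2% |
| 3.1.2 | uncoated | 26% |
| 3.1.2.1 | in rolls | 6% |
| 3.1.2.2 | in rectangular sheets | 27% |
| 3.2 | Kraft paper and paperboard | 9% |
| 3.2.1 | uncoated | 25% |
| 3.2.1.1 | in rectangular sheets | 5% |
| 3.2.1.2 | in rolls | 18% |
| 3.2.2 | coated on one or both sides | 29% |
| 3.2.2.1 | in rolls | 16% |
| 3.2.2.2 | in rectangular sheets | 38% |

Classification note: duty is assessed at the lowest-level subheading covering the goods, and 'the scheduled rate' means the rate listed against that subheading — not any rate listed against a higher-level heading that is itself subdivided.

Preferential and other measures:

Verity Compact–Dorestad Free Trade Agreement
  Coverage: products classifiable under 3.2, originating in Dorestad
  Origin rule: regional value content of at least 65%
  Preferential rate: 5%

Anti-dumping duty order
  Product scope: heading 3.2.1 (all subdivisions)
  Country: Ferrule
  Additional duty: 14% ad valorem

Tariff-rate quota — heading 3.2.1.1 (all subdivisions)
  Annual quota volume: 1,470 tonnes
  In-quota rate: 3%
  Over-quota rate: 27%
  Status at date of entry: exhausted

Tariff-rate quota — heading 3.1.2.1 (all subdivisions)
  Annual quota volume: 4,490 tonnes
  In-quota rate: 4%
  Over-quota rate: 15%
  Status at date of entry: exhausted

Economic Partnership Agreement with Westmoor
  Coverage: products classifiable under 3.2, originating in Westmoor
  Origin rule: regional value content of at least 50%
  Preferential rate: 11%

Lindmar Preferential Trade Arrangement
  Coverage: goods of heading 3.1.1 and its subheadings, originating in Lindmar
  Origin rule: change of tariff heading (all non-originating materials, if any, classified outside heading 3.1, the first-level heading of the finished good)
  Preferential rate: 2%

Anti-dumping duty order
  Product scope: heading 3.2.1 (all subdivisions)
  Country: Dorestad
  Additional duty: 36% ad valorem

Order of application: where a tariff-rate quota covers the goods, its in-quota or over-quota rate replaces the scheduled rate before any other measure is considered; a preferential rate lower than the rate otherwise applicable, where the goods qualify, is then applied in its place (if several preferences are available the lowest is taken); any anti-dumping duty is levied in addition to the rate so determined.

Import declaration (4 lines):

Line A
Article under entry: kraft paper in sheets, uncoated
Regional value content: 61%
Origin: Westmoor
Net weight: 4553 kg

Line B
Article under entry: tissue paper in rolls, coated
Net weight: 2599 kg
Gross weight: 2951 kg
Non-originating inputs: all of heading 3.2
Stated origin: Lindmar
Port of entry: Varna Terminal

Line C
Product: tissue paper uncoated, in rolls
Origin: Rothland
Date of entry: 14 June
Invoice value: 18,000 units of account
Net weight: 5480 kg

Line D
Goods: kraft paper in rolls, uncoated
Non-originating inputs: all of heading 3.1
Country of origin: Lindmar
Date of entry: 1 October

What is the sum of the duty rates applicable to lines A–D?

Line A: kraft paper → 3.2; uncoated → 3.2.1; in sheets → 3.2.1.1. Scheduled 5%. quota on 3.2.1.1 exhausted → over-quota 27%; Westmoor agreement on 3.2: RVC ≥ 50% → 11% available; preferential 11%. → 11%.
Line B: tissue paper → 3.1; coated → 3.1.1; in rolls → 3.1.1.1. Scheduled 27%. Lindmar agreement on 3.1.1: CTH met → 2% available; preferential 2%. → 2%.
Line C: tissue paper → 3.1; uncoated → 3.1.2; in rolls → 3.1.2.1. Scheduled 6%. quota on 3.1.2.1 exhausted → over-quota 15%. → 15%.
Line D: kraft paper → 3.2; uncoated → 3.2.1; in rolls → 3.2.1.2. Scheduled 18%. Lindmar agreement on 3.1.1: 3.2.1.2 not covered. → 18%.
Sum: 11% + 2% + 15% + 18% = 46%.

46%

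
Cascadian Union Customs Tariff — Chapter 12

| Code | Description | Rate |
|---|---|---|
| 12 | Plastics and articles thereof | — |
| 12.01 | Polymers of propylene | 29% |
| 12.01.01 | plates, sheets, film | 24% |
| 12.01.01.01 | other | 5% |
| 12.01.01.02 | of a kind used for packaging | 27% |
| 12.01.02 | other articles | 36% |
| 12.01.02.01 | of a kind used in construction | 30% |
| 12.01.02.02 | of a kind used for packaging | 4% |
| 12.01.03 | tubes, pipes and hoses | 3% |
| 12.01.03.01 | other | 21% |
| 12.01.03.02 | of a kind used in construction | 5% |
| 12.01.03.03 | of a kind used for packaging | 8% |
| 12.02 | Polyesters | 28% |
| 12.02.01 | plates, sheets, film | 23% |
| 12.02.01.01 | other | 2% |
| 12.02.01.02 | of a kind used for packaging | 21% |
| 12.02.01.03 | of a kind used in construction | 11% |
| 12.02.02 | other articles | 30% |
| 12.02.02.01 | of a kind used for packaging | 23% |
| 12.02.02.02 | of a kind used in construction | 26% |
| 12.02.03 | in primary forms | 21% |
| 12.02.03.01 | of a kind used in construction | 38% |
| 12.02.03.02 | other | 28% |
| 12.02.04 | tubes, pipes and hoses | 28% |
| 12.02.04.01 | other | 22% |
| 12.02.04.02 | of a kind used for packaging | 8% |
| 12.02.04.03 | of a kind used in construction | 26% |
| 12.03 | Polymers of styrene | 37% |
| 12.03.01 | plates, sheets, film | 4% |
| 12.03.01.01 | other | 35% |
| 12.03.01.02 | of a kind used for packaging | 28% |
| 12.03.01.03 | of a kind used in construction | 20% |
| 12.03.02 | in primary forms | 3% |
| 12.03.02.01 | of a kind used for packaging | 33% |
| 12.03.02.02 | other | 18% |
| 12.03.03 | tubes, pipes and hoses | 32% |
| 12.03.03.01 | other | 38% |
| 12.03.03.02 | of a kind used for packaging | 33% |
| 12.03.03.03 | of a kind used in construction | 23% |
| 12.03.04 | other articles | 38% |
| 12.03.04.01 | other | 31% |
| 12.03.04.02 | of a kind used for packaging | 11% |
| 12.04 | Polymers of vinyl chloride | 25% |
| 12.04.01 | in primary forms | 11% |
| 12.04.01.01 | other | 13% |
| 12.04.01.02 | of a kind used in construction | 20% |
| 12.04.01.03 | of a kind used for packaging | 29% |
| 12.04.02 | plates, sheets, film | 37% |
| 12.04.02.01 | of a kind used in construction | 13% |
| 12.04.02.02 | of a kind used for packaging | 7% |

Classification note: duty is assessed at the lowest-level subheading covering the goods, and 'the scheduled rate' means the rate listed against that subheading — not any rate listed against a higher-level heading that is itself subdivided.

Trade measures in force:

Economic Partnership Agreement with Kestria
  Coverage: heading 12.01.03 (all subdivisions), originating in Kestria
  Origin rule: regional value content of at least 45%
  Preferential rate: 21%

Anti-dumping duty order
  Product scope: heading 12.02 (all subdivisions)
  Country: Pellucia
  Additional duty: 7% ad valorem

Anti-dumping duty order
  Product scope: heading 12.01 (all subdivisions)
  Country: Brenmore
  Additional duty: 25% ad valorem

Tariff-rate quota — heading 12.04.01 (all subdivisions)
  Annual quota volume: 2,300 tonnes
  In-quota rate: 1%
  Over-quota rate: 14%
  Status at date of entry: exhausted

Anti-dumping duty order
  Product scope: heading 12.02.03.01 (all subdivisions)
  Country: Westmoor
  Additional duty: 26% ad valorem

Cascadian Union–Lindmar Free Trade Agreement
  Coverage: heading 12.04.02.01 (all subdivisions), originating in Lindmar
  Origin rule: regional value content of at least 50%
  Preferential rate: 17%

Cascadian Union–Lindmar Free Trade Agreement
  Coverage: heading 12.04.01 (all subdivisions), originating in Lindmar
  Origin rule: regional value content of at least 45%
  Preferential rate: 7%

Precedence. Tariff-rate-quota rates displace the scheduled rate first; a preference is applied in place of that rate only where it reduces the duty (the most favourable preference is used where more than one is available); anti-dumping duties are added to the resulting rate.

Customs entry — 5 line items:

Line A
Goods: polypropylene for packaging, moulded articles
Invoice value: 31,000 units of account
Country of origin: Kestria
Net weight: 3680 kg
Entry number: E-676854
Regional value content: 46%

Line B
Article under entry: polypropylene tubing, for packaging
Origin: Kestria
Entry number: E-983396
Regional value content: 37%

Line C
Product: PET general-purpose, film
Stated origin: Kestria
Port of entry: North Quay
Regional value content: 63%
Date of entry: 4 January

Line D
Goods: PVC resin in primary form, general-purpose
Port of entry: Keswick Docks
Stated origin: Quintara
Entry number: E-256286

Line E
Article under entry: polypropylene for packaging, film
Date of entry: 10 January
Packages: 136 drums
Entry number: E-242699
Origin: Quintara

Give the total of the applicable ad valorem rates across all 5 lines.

Line A: polypropylene → 12.01; moulded articles → 12.01.02; for packaging → 12.01.02.02. Scheduled 4%. Kestria agreement on 12.01.03: 12.01.02.02 not covered. → 4%.
Line B: polypropylene → 12.01; tubing → 12.01.03; for packaging → 12.01.03.03. Scheduled 8%. Kestria agreement on 12.01.03: RVC < 45%. → 8%.
Line C: PET → 12.02; film → 12.02.01; general-purpose → 12.02.01.01. Scheduled 2%. Kestria agreement on 12.01.03: 12.02.01.01 not covered. → 2%.
Line D: PVC → 12.04; resin in primary form → 12.04.01; general-purpose → 12.04.01.01. Scheduled 13%. quota on 12.04.01 exhausted → over-quota 14%. → 14%.
Line E: polypropylene → 12.01; film → 12.01.01; for packaging → 12.01.01.02. Scheduled 27%. No special measure applies. → 27%.
Sum: 4% + 8% + 2% + 14% + 27% = 55%.

55%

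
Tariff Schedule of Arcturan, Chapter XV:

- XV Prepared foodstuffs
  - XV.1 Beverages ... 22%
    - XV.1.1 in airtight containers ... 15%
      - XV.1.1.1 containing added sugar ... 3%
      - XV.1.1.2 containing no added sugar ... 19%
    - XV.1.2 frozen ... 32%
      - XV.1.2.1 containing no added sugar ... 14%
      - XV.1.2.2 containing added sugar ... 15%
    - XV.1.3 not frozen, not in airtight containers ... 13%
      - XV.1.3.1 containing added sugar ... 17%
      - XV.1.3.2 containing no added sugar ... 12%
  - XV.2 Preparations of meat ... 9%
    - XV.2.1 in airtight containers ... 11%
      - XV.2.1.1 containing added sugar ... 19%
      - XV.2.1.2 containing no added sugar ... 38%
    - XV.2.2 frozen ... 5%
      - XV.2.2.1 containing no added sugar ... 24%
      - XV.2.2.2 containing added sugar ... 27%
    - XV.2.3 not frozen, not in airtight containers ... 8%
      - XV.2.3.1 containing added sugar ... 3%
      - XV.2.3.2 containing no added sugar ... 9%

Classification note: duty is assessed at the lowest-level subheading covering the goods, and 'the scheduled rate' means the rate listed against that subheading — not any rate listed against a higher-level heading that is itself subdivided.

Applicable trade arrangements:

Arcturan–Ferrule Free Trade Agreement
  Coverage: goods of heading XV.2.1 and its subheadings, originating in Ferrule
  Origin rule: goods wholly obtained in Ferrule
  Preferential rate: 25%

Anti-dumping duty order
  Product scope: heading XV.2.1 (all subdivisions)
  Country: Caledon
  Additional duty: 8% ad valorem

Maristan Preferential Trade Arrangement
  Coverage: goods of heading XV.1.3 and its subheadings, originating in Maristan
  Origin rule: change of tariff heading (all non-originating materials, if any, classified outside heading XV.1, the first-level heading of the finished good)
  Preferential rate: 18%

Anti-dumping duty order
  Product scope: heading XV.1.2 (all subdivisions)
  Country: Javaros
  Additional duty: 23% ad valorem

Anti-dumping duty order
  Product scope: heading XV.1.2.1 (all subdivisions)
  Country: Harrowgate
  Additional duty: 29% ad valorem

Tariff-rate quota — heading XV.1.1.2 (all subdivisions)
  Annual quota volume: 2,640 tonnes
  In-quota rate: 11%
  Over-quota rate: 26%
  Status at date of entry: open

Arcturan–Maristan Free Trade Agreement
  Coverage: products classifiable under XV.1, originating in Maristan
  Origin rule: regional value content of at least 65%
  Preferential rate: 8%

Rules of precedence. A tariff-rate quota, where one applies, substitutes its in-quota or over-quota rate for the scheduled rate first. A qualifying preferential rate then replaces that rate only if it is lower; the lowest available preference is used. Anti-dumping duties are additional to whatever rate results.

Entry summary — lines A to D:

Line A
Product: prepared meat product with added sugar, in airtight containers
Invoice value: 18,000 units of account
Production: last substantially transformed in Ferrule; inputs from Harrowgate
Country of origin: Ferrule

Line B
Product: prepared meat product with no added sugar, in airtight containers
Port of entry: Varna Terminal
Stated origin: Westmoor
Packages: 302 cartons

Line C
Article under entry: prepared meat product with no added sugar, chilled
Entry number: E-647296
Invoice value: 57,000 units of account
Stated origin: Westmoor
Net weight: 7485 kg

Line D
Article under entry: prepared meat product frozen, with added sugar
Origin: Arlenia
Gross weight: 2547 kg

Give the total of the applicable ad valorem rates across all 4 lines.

Line A: prepared meat product → XV.2; in airtight containers → XV.2.1; with added sugar → XV.2.1.1. Scheduled 19%. Ferrule agreement on XV.2.1: not wholly obtained. → 19%.
Line B: prepared meat product → XV.2; in airtight containers → XV.2.1; with no added sugar → XV.2.1.2. Scheduled 38%. No special measure applies. → 38%.
Line C: prepared meat product → XV.2; chilled → XV.2.3; with no added sugar → XV.2.3.2. Scheduled 9%. No special measure applies. → 9%.
Line D: prepared meat product → XV.2; frozen → XV.2.2; with added sugar → XV.2.2.2. Scheduled 27%. No special measure applies. → 27%.
Sum: 19% + 38% + 9% + 27% = 93%.

93%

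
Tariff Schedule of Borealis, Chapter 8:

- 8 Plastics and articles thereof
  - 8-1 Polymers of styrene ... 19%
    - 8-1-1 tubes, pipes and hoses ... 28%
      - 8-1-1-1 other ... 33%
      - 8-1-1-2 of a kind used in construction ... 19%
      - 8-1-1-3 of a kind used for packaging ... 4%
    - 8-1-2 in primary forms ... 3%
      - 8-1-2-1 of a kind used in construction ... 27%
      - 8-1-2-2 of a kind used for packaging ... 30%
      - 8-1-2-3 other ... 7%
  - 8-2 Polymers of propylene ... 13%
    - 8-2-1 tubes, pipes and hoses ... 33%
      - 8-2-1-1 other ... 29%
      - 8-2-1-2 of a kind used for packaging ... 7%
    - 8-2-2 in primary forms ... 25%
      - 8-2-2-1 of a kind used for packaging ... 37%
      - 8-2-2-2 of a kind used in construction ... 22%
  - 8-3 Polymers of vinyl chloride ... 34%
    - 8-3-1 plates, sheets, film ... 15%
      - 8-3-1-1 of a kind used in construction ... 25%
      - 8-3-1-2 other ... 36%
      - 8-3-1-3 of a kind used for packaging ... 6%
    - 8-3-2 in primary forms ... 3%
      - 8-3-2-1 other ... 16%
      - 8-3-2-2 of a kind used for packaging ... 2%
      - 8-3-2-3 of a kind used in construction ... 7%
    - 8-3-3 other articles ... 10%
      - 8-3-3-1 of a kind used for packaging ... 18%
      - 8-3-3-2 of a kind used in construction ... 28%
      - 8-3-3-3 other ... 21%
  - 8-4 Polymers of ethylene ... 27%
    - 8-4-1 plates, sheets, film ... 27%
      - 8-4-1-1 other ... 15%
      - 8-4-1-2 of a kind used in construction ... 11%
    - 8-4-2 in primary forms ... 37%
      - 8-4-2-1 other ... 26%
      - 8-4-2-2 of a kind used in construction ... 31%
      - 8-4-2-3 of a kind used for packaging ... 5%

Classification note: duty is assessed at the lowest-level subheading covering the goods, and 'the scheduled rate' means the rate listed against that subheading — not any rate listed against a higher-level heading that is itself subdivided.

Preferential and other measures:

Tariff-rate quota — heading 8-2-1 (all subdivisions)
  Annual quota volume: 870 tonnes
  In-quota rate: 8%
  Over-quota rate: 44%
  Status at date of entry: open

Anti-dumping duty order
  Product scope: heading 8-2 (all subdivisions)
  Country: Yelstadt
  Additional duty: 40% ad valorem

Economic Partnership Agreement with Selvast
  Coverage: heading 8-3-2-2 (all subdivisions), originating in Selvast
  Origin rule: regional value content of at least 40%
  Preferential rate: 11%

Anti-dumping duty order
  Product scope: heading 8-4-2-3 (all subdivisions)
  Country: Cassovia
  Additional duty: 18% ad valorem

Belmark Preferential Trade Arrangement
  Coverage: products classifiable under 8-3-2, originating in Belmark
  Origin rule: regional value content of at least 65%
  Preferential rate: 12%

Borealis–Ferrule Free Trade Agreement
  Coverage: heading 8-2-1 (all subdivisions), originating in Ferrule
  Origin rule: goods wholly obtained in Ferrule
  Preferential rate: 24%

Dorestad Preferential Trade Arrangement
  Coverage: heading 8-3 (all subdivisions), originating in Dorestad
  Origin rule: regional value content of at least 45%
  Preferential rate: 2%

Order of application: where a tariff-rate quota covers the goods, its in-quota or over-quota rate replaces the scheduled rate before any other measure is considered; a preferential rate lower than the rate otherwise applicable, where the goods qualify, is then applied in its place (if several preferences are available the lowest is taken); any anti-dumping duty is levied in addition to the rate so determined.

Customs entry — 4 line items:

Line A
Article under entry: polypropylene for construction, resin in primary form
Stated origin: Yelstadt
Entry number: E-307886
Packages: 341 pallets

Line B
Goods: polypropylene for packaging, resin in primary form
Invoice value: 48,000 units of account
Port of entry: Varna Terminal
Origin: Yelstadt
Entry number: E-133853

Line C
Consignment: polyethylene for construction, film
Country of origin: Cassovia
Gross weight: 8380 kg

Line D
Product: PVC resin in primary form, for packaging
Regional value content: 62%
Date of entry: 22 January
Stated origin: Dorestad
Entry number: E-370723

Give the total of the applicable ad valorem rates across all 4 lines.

152%

Line A: polypropylene → 8-2; resin in primary form → 8-2-2; for construction → 8-2-2-2. Scheduled 22%. anti-dumping (Yelstadt, 8-2): +40%; total 22% + 40% = 62%. → 62%.
Line B: polypropylene → 8-2; resin in primary form → 8-2-2; for packaging → 8-2-2-1. Scheduled 37%. anti-dumping (Yelstadt, 8-2): +40%; total 37% + 40% = 77%. → 77%.
Line C: polyethylene → 8-4; film → 8-4-1; for construction → 8-4-1-2. Scheduled 11%. No special measure applies. → 11%.
Line D: PVC → 8-3; resin in primary form → 8-3-2; for packaging → 8-3-2-2. Scheduled 2%. Dorestad agreement on 8-3: RVC ≥ 45% → 2% available; preference 2% not lower than 2% → no reduction. → 2%.
Sum: 62% + 77% + 11% + 2% = 152%.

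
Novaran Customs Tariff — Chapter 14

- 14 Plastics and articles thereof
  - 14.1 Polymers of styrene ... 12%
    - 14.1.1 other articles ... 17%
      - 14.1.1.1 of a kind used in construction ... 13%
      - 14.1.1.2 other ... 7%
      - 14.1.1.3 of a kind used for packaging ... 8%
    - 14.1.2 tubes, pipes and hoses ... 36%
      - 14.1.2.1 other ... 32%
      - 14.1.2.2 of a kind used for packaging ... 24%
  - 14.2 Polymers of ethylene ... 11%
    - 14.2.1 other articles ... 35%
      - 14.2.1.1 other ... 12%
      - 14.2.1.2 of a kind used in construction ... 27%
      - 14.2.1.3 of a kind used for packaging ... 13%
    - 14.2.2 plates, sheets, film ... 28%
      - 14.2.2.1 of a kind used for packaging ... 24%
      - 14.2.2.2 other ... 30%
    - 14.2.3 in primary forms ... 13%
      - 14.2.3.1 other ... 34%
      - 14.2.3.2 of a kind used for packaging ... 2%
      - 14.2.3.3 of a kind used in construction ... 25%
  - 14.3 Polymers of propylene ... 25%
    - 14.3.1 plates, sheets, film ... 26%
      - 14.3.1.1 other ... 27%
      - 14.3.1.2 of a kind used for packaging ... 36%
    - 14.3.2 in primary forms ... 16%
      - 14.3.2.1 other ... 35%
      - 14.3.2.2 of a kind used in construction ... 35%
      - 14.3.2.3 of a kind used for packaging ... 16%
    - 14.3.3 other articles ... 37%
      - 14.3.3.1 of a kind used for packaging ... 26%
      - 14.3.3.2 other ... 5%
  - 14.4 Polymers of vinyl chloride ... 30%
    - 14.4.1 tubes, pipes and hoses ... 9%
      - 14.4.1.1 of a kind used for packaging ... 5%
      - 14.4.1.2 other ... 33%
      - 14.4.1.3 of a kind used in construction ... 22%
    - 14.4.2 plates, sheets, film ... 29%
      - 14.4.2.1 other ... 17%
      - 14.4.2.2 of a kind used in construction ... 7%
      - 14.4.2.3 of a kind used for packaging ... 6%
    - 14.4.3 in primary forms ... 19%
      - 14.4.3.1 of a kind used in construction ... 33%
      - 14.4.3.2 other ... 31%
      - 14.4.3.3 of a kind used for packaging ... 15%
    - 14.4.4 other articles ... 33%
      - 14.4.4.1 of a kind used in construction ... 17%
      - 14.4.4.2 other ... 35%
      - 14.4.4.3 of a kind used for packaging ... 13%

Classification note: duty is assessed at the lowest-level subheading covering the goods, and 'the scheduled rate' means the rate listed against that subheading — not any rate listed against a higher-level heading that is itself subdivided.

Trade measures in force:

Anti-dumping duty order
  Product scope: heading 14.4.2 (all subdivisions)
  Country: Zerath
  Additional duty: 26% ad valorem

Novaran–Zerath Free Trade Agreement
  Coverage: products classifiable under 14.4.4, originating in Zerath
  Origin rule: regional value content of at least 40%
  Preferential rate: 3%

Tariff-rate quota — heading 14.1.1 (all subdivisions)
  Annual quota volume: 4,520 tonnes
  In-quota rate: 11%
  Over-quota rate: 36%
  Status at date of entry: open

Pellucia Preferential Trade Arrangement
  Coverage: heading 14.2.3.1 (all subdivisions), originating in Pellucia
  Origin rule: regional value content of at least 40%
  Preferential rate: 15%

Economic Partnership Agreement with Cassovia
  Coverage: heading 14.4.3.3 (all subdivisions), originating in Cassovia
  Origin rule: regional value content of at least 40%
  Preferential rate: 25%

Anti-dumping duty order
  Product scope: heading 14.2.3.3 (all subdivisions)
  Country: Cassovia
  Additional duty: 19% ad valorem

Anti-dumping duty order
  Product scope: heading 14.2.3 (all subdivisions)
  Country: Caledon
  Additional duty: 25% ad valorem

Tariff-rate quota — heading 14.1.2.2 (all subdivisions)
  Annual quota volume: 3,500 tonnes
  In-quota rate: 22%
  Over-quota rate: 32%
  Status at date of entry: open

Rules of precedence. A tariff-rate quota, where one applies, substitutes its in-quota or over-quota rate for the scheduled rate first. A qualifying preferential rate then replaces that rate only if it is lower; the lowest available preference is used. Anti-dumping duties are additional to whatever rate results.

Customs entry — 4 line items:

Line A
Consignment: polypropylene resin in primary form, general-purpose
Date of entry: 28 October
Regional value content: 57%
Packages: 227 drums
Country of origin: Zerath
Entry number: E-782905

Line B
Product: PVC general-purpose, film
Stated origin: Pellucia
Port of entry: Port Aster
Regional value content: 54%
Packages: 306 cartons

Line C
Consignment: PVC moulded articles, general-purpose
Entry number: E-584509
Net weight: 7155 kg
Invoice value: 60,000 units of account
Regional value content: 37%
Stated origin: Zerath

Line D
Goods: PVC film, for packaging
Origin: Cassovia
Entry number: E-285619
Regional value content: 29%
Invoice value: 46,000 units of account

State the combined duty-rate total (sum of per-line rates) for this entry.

Line A: polypropylene → 14.3; resin in primary form → 14.3.2; general-purpose → 14.3.2.1. Scheduled 35%. Zerath agreement on 14.4.4: 14.3.2.1 not covered. → 35%.
Line B: PVC → 14.4; film → 14.4.2; general-purpose → 14.4.2.1. Scheduled 17%. Pellucia agreement on 14.2.3.1: 14.4.2.1 not covered. → 17%.
Line C: PVC → 14.4; moulded articles → 14.4.4; general-purpose → 14.4.4.2. Scheduled 35%. Zerath agreement on 14.4.4: RVC < 40%. → 35%.
Line D: PVC → 14.4; film → 14.4.2; for packaging → 14.4.2.3. Scheduled 6%. Cassovia agreement on 14.4.3.3: 14.4.2.3 not covered. → 6%.
Sum: 35% + 17% + 35% + 6% = 93%.

93%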